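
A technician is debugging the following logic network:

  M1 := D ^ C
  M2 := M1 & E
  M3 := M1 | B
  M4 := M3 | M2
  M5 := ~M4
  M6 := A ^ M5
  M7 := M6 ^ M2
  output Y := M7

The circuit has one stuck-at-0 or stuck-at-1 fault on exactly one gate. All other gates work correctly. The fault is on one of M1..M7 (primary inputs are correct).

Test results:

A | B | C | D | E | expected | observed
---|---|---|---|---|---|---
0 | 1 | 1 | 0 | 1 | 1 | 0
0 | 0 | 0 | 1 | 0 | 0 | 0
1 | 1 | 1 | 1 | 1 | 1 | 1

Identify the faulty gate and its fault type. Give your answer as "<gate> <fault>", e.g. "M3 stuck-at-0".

M2 stuck-at-0

Fault-free values for test 1 (A=0, B=1, C=1, D=0, E=1): M1=1, M2=1, M3=1, M4=1, M5=0, M6=0, M7=1, giving Y=1. Observed 0.
Test 1: faults giving observed 0 are {M1 stuck-at-0, M2 stuck-at-0, M4 stuck-at-0, M5 stuck-at-1, M6 stuck-at-1, M7 stuck-at-0}.
Test 2 (A=0, B=0, C=0, D=1, E=0): fault-free M1=1, M2=0, M3=1, M4=1, M5=0, M6=0, M7=0 → 0; observed 0. Eliminates M1 stuck-at-0, M4 stuck-at-0, M5 stuck-at-1, M6 stuck-at-1.
Test 3 (A=1, B=1, C=1, D=1, E=1): fault-free M1=0, M2=0, M3=1, M4=1, M5=0, M6=1, M7=1 → 1; observed 1. Eliminates M7 stuck-at-0.
Only M2 stuck-at-0 is consistent with every test.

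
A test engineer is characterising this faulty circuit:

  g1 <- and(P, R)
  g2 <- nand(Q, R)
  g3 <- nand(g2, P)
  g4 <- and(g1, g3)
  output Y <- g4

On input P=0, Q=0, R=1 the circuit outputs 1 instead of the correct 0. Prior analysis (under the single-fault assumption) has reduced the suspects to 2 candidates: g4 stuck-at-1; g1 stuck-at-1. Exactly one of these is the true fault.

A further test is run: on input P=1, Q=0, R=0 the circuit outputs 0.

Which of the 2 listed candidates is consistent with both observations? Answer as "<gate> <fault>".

Evaluate each candidate on input P=1, Q=0, R=0:
  g4 stuck-at-1: g1=0, g2=1, g3=0, g4=1 [stuck-at-1] → 1 — eliminated
  g1 stuck-at-1: g1=1 [stuck-at-1], g2=1, g3=0, g4=0 → 0 — matches
Only g1 stuck-at-1 reproduces the observed 0.

g1 stuck-at-1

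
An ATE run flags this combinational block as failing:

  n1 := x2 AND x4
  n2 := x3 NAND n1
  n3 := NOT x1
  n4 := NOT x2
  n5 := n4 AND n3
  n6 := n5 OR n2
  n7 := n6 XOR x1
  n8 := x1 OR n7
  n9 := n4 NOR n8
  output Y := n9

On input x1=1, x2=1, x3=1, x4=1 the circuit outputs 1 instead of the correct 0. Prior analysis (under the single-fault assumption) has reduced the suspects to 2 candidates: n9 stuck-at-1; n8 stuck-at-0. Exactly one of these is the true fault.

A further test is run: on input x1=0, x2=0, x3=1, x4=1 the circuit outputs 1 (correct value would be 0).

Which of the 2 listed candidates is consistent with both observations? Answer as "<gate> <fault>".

n9 stuck-at-1

Evaluate each candidate on input x1=0, x2=0, x3=1, x4=1:
  n9 stuck-at-1: n1=0, n2=1, n3=1, n4=1, n5=1, n6=1, n7=1, n8=1, n9=1 [stuck-at-1] → 1 — matches
  n8 stuck-at-0: n1=0, n2=1, n3=1, n4=1, n5=1, n6=1, n7=1, n8=0 [stuck-at-0], n9=0 → 0 — eliminated
Only n9 stuck-at-1 reproduces the observed 1.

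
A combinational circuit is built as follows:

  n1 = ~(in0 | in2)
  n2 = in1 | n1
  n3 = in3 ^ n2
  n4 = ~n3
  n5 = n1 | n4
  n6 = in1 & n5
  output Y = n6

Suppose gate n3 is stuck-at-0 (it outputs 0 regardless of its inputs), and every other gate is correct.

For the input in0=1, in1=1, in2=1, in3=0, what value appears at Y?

1

Propagate with n3 forced: n1=0, n2=1, n3=0 [stuck-at-0], n4=1, n5=1, n6=1.
So Y = 1. (Without the fault it would be 0.)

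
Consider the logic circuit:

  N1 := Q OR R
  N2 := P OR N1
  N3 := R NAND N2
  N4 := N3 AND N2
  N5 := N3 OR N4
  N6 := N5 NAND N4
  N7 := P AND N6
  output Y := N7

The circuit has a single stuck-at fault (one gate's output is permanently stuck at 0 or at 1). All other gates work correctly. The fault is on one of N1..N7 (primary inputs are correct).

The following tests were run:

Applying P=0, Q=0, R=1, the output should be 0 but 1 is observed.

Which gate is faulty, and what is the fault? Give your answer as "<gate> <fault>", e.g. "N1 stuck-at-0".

Fault-free values for test 1 (P=0, Q=0, R=1): N1=1, N2=1, N3=0, N4=0, N5=0, N6=1, N7=0, giving Y=0. Observed 1.
Test 1: faults giving observed 1 are {N7 stuck-at-1}.
Only N7 stuck-at-1 is consistent with every test.

N7 stuck-at-1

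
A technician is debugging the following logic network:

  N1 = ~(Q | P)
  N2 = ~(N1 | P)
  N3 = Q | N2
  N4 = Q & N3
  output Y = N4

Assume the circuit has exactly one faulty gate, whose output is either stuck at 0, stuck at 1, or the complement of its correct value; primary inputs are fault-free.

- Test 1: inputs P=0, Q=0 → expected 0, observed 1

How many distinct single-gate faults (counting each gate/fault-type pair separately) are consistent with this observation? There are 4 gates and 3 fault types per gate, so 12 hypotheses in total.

2

Fault-free: N1=1, N2=0, N3=0, N4=0 → 0. Observed 1.
  N1 stuck-at-0: output 0 ✗
  N1 stuck-at-1: output 0 ✗
  N1 inverted output: output 0 ✗
  N2 stuck-at-0: output 0 ✗
  N2 stuck-at-1: output 0 ✗
  N2 inverted output: output 0 ✗
  N3 stuck-at-0: output 0 ✗
  N3 stuck-at-1: output 0 ✗
  N3 inverted output: output 0 ✗
  N4 stuck-at-0: output 0 ✗
  N4 stuck-at-1: output 1 ✓
  N4 inverted output: output 1 ✓
Consistent faults: {N4 stuck-at-1, N4 inverted output} — 2 in all.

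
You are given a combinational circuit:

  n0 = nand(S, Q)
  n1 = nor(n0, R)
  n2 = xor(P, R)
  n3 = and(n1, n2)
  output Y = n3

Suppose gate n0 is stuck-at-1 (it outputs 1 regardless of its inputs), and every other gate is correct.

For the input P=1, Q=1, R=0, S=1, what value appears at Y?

0

Propagate with n0 forced: n0=1 [stuck-at-1], n1=0, n2=1, n3=0.
So Y = 0. (Without the fault it would be 1.)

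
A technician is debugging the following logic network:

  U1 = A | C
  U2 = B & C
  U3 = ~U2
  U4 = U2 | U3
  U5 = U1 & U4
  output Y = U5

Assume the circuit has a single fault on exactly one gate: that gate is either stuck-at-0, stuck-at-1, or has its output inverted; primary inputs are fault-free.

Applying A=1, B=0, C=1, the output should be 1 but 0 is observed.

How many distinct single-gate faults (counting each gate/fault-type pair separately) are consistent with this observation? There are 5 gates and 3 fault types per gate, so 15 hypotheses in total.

8

Fault-free: U1=1, U2=0, U3=1, U4=1, U5=1 → 1. Observed 0.
  U1: stuck-at-0, inverted output ✓; others ✗
  U2: none of the 3 fault types match ✗
  U3: stuck-at-0, inverted output ✓; others ✗
  U4: stuck-at-0, inverted output ✓; others ✗
  U5: stuck-at-0, inverted output ✓; others ✗
Consistent faults: {U1 stuck-at-0, U1 inverted output, U3 stuck-at-0, U3 inverted output, U4 stuck-at-0, U4 inverted output, U5 stuck-at-0, U5 inverted output} — 8 in all.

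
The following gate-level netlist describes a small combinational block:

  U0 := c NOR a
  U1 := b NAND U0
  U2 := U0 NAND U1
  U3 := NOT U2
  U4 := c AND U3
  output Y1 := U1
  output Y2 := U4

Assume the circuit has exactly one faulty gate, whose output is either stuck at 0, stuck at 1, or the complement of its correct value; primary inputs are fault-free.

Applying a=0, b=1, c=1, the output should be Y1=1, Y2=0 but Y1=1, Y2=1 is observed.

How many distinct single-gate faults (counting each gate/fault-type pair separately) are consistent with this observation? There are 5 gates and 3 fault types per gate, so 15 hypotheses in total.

6

Fault-free: U0=0, U1=1, U2=1, U3=0, U4=0 → Y1=1, Y2=0. Observed Y1=1, Y2=1.
  U0: none of the 3 fault types match ✗
  U1: none of the 3 fault types match ✗
  U2: stuck-at-0, inverted output ✓; others ✗
  U3: stuck-at-1, inverted output ✓; others ✗
  U4: stuck-at-1, inverted output ✓; others ✗
Consistent faults: {U2 stuck-at-0, U2 inverted output, U3 stuck-at-1, U3 inverted output, U4 stuck-at-1, U4 inverted output} — 6 in all.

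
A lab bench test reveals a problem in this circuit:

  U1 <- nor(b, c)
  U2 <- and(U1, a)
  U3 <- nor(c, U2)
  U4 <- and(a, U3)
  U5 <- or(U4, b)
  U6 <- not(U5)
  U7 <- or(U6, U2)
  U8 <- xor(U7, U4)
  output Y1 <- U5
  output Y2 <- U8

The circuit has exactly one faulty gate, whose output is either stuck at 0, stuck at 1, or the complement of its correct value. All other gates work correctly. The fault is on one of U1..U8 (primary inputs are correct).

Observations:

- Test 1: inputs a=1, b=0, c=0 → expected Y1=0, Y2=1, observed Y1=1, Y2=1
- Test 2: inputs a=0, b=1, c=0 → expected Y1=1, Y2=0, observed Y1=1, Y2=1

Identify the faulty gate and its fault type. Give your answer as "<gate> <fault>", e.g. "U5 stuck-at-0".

U2 inverted output

Fault-free values for test 1 (a=1, b=0, c=0): U1=1, U2=1, U3=0, U4=0, U5=0, U6=1, U7=1, U8=1, giving Y1=0, Y2=1. Observed Y1=1, Y2=1.
Test 1: faults giving observed Y1=1, Y2=1 are {U1 stuck-at-0, U1 inverted output, U2 stuck-at-0, U2 inverted output, U5 stuck-at-1, U5 inverted output}.
Test 2 (a=0, b=1, c=0): fault-free U1=0, U2=0, U3=1, U4=0, U5=1, U6=0, U7=0, U8=0 → Y1=1, Y2=0; observed Y1=1, Y2=1. Eliminates U1 stuck-at-0, U1 inverted output, U2 stuck-at-0, U5 stuck-at-1, U5 inverted output.
Only U2 inverted output is consistent with every test.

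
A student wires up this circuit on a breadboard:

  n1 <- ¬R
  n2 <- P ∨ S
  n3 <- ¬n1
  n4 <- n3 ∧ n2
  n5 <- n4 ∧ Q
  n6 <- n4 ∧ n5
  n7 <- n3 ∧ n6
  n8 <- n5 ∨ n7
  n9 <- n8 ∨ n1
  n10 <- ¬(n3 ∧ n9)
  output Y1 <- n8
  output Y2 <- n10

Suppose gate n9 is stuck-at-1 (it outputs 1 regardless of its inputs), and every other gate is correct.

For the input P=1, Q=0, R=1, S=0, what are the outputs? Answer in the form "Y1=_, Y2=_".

Y1=0, Y2=0

Propagate with n9 forced: n1=0, n2=1, n3=1, n4=1, n5=0, n6=0, n7=0, n8=0, n9=1 [stuck-at-1], n10=0.
So the outputs are Y1=0, Y2=0. (Without the fault they would be Y1=0, Y2=1.)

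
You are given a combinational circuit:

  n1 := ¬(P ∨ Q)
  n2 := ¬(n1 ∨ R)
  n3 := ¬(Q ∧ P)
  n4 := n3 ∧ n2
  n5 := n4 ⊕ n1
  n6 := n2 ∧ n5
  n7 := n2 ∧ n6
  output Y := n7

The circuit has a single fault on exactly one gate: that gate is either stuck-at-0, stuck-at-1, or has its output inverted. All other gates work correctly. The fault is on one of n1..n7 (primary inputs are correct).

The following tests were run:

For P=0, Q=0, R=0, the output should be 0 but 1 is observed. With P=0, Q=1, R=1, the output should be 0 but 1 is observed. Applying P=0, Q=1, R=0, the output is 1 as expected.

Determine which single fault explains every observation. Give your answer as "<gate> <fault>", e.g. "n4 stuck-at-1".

Fault-free values for test 1 (P=0, Q=0, R=0): n1=1, n2=0, n3=1, n4=0, n5=1, n6=0, n7=0, giving Y=0. Observed 1.
Test 1: faults giving observed 1 are {n1 stuck-at-0, n1 inverted output, n7 stuck-at-1, n7 inverted output}.
Test 2 (P=0, Q=1, R=1): fault-free n1=0, n2=0, n3=1, n4=0, n5=0, n6=0, n7=0 → 0; observed 1. Eliminates n1 stuck-at-0, n1 inverted output.
Test 3 (P=0, Q=1, R=0): fault-free n1=0, n2=1, n3=1, n4=1, n5=1, n6=1, n7=1 → 1; observed 1. Eliminates n7 inverted output.
Only n7 stuck-at-1 is consistent with every test.

n7 stuck-at-1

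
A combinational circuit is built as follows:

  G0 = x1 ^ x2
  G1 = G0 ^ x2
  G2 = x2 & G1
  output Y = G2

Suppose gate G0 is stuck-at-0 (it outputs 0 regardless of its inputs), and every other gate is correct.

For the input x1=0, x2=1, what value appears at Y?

1

Propagate with G0 forced: G0=0 [stuck-at-0], G1=1, G2=1.
So Y = 1. (Without the fault it would be 0.)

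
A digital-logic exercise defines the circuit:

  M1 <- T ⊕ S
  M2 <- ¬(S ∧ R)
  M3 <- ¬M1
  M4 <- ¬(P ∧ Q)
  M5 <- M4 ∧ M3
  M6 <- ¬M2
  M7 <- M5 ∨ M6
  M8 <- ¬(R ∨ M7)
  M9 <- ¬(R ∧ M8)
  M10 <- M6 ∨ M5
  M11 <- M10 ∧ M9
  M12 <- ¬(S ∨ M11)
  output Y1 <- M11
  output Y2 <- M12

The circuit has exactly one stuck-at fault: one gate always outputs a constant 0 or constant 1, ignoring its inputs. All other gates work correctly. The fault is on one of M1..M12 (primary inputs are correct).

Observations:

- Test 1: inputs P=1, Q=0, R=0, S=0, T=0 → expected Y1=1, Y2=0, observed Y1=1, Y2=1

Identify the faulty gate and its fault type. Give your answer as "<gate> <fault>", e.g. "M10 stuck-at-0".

M12 stuck-at-1

Fault-free values for test 1 (P=1, Q=0, R=0, S=0, T=0): M1=0, M2=1, M3=1, M4=1, M5=1, M6=0, M7=1, M8=0, M9=1, M10=1, M11=1, M12=0, giving Y1=1, Y2=0. Observed Y1=1, Y2=1.
Test 1: faults giving observed Y1=1, Y2=1 are {M12 stuck-at-1}.
Only M12 stuck-at-1 is consistent with every test.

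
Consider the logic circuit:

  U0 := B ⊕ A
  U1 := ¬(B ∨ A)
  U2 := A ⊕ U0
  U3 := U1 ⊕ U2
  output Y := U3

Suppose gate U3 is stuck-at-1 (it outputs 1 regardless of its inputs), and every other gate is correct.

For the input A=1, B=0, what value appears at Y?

1

Propagate with U3 forced: U0=1, U1=0, U2=0, U3=1 [stuck-at-1].
So Y = 1. (Without the fault it would be 0.)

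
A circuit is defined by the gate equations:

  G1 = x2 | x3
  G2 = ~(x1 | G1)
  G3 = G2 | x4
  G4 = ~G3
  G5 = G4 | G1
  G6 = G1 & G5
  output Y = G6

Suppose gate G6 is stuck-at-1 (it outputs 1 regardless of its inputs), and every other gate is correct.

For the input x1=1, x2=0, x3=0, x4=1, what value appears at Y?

Propagate with G6 forced: G1=0, G2=0, G3=1, G4=0, G5=0, G6=1 [stuck-at-1].
So Y = 1. (Without the fault it would be 0.)

1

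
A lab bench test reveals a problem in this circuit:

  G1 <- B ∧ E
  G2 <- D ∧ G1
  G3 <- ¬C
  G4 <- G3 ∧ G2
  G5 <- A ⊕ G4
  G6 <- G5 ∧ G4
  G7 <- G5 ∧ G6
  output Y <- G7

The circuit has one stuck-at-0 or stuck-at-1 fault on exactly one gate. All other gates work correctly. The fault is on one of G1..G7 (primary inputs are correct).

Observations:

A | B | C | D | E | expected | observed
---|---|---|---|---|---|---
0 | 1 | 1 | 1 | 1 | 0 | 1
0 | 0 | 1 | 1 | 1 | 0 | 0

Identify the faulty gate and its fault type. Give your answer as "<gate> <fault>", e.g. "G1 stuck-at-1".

Fault-free values for test 1 (A=0, B=1, C=1, D=1, E=1): G1=1, G2=1, G3=0, G4=0, G5=0, G6=0, G7=0, giving Y=0. Observed 1.
Test 1: faults giving observed 1 are {G3 stuck-at-1, G4 stuck-at-1, G7 stuck-at-1}.
Test 2 (A=0, B=0, C=1, D=1, E=1): fault-free G1=0, G2=0, G3=0, G4=0, G5=0, G6=0, G7=0 → 0; observed 0. Eliminates G4 stuck-at-1, G7 stuck-at-1.
Only G3 stuck-at-1 is consistent with every test.

G3 stuck-at-1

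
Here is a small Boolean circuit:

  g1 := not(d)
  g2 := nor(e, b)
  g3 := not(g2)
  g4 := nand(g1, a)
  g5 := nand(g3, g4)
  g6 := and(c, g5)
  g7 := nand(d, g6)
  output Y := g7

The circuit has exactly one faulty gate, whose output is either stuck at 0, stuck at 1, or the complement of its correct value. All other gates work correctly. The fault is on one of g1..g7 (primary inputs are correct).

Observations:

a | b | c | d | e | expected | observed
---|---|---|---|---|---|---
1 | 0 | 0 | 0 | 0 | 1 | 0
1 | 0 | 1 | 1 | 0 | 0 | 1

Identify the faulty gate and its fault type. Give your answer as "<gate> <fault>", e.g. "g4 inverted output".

g7 inverted output

Fault-free values for test 1 (a=1, b=0, c=0, d=0, e=0): g1=1, g2=1, g3=0, g4=0, g5=1, g6=0, g7=1, giving Y=1. Observed 0.
Test 1: faults giving observed 0 are {g7 stuck-at-0, g7 inverted output}.
Test 2 (a=1, b=0, c=1, d=1, e=0): fault-free g1=0, g2=1, g3=0, g4=1, g5=1, g6=1, g7=0 → 0; observed 1. Eliminates g7 stuck-at-0.
Only g7 inverted output is consistent with every test.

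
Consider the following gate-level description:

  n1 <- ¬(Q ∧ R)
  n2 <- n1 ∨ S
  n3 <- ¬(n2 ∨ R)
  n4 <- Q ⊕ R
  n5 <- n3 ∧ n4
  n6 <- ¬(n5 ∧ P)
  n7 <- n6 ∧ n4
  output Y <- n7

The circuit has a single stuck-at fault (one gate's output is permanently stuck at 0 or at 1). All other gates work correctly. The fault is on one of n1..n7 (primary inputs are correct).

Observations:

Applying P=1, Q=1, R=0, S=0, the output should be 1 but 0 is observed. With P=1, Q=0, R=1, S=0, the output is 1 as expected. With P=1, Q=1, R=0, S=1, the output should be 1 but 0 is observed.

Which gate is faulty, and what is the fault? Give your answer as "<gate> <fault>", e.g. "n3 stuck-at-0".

n2 stuck-at-0

Fault-free values for test 1 (P=1, Q=1, R=0, S=0): n1=1, n2=1, n3=0, n4=1, n5=0, n6=1, n7=1, giving Y=1. Observed 0.
Test 1: faults giving observed 0 are {n1 stuck-at-0, n2 stuck-at-0, n3 stuck-at-1, n4 stuck-at-0, n5 stuck-at-1, n6 stuck-at-0, n7 stuck-at-0}.
Test 2 (P=1, Q=0, R=1, S=0): fault-free n1=1, n2=1, n3=0, n4=1, n5=0, n6=1, n7=1 → 1; observed 1. Eliminates n3 stuck-at-1, n4 stuck-at-0, n5 stuck-at-1, n6 stuck-at-0, n7 stuck-at-0.
Test 3 (P=1, Q=1, R=0, S=1): fault-free n1=1, n2=1, n3=0, n4=1, n5=0, n6=1, n7=1 → 1; observed 0. Eliminates n1 stuck-at-0.
Only n2 stuck-at-0 is consistent with every test.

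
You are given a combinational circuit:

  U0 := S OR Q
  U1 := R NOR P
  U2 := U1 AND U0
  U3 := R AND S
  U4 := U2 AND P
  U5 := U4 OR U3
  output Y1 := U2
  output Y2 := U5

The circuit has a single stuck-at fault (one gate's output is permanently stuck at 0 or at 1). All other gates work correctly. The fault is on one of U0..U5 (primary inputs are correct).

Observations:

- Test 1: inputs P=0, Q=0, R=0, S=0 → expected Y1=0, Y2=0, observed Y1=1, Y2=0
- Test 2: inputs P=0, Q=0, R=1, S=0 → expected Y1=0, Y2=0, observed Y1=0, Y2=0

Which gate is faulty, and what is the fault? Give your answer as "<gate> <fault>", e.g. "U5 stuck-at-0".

Fault-free values for test 1 (P=0, Q=0, R=0, S=0): U0=0, U1=1, U2=0, U3=0, U4=0, U5=0, giving Y1=0, Y2=0. Observed Y1=1, Y2=0.
Test 1: faults giving observed Y1=1, Y2=0 are {U0 stuck-at-1, U2 stuck-at-1}.
Test 2 (P=0, Q=0, R=1, S=0): fault-free U0=0, U1=0, U2=0, U3=0, U4=0, U5=0 → Y1=0, Y2=0; observed Y1=0, Y2=0. Eliminates U2 stuck-at-1.
Only U0 stuck-at-1 is consistent with every test.

U0 stuck-at-1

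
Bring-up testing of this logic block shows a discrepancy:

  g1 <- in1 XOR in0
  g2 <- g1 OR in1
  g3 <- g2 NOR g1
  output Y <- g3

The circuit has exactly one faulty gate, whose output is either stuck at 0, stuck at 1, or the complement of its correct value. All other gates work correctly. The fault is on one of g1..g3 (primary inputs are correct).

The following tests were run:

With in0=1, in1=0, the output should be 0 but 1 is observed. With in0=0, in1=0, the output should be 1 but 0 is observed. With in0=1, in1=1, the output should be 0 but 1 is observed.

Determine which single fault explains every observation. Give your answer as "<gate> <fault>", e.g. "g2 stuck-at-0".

Fault-free values for test 1 (in0=1, in1=0): g1=1, g2=1, g3=0, giving Y=0. Observed 1.
Test 1: faults giving observed 1 are {g1 stuck-at-0, g1 inverted output, g3 stuck-at-1, g3 inverted output}.
Test 2 (in0=0, in1=0): fault-free g1=0, g2=0, g3=1 → 1; observed 0. Eliminates g1 stuck-at-0, g3 stuck-at-1.
Test 3 (in0=1, in1=1): fault-free g1=0, g2=1, g3=0 → 0; observed 1. Eliminates g1 inverted output.
Only g3 inverted output is consistent with every test.

g3 inverted output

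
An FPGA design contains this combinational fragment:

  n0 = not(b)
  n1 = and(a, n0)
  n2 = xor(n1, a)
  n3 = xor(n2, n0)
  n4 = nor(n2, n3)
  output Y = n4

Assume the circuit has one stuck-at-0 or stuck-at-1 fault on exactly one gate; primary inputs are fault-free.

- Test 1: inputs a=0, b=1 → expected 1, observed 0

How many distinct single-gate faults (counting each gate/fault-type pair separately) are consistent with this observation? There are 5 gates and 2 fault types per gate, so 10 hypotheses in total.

5

Fault-free: n0=0, n1=0, n2=0, n3=0, n4=1 → 1. Observed 0.
  n0 stuck-at-0: output 1 ✗
  n0 stuck-at-1: output 0 ✓
  n1 stuck-at-0: output 1 ✗
  n1 stuck-at-1: output 0 ✓
  n2 stuck-at-0: output 1 ✗
  n2 stuck-at-1: output 0 ✓
  n3 stuck-at-0: output 1 ✗
  n3 stuck-at-1: output 0 ✓
  n4 stuck-at-0: output 0 ✓
  n4 stuck-at-1: output 1 ✗
Consistent faults: {n0 stuck-at-1, n1 stuck-at-1, n2 stuck-at-1, n3 stuck-at-1, n4 stuck-at-0} — 5 in all.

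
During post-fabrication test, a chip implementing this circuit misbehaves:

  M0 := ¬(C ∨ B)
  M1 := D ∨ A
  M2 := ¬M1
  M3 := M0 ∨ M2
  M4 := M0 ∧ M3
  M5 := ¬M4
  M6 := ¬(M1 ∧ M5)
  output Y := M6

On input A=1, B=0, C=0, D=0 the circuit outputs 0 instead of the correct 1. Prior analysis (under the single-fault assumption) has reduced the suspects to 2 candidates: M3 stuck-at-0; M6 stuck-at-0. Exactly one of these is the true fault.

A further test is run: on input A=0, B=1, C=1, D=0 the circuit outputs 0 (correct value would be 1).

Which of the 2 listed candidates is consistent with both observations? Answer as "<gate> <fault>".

Evaluate each candidate on input A=0, B=1, C=1, D=0:
  M3 stuck-at-0: M0=0, M1=0, M2=1, M3=0 [stuck-at-0], M4=0, M5=1, M6=1 → 1 — eliminated
  M6 stuck-at-0: M0=0, M1=0, M2=1, M3=1, M4=0, M5=1, M6=0 [stuck-at-0] → 0 — matches
Only M6 stuck-at-0 reproduces the observed 0.

M6 stuck-at-0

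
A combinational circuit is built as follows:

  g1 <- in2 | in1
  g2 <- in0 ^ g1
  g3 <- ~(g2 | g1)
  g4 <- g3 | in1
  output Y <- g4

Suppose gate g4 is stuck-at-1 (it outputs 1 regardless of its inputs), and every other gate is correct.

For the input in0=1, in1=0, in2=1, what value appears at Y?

1

Propagate with g4 forced: g1=1, g2=0, g3=0, g4=1 [stuck-at-1].
So Y = 1. (Without the fault it would be 0.)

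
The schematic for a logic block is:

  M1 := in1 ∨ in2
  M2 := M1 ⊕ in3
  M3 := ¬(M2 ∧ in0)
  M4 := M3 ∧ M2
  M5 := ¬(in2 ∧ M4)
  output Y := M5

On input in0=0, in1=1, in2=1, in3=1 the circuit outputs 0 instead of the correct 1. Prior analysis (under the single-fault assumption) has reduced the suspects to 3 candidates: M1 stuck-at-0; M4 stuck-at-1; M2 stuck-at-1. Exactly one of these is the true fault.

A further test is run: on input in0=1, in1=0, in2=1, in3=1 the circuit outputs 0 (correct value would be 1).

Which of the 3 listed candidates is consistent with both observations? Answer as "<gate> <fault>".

Evaluate each candidate on input in0=1, in1=0, in2=1, in3=1:
  M1 stuck-at-0: M1=0 [stuck-at-0], M2=1, M3=0, M4=0, M5=1 → 1 — eliminated
  M4 stuck-at-1: M1=1, M2=0, M3=1, M4=1 [stuck-at-1], M5=0 → 0 — matches
  M2 stuck-at-1: M1=1, M2=1 [stuck-at-1], M3=0, M4=0, M5=1 → 1 — eliminated
Only M4 stuck-at-1 reproduces the observed 0.

M4 stuck-at-1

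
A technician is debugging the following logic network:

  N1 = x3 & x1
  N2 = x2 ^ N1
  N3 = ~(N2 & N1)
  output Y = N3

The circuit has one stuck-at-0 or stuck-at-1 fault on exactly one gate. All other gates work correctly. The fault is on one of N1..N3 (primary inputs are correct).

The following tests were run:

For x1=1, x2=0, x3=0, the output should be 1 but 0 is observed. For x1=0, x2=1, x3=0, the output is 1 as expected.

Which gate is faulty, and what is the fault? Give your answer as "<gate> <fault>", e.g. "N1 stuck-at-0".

Fault-free values for test 1 (x1=1, x2=0, x3=0): N1=0, N2=0, N3=1, giving Y=1. Observed 0.
Test 1: faults giving observed 0 are {N1 stuck-at-1, N3 stuck-at-0}.
Test 2 (x1=0, x2=1, x3=0): fault-free N1=0, N2=1, N3=1 → 1; observed 1. Eliminates N3 stuck-at-0.
Only N1 stuck-at-1 is consistent with every test.

N1 stuck-at-1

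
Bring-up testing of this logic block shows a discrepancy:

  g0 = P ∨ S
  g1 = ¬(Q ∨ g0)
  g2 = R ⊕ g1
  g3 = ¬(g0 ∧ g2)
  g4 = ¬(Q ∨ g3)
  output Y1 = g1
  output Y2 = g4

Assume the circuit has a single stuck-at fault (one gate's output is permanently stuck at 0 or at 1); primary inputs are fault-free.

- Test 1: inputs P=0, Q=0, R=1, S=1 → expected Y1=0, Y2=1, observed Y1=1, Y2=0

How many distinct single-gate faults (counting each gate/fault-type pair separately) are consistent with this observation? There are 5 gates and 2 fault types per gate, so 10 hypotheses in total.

Fault-free: g0=1, g1=0, g2=1, g3=0, g4=1 → Y1=0, Y2=1. Observed Y1=1, Y2=0.
  g0 stuck-at-0: output Y1=1, Y2=0 ✓
  g0 stuck-at-1: output Y1=0, Y2=1 ✗
  g1 stuck-at-0: output Y1=0, Y2=1 ✗
  g1 stuck-at-1: output Y1=1, Y2=0 ✓
  g2 stuck-at-0: output Y1=0, Y2=0 ✗
  g2 stuck-at-1: output Y1=0, Y2=1 ✗
  g3 stuck-at-0: output Y1=0, Y2=1 ✗
  g3 stuck-at-1: output Y1=0, Y2=0 ✗
  g4 stuck-at-0: output Y1=0, Y2=0 ✗
  g4 stuck-at-1: output Y1=0, Y2=1 ✗
Consistent faults: {g0 stuck-at-0, g1 stuck-at-1} — 2 in all.

2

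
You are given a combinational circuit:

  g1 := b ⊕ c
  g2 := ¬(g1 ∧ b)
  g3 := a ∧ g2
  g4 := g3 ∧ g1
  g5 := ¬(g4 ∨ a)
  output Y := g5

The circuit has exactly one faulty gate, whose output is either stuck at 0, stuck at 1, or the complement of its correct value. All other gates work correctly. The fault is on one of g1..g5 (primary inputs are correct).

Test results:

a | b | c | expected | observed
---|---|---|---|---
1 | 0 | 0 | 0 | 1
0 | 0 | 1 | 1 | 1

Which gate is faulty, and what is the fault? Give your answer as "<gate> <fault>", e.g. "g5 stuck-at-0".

g5 stuck-at-1

Fault-free values for test 1 (a=1, b=0, c=0): g1=0, g2=1, g3=1, g4=0, g5=0, giving Y=0. Observed 1.
Test 1: faults giving observed 1 are {g5 stuck-at-1, g5 inverted output}.
Test 2 (a=0, b=0, c=1): fault-free g1=1, g2=1, g3=0, g4=0, g5=1 → 1; observed 1. Eliminates g5 inverted output.
Only g5 stuck-at-1 is consistent with every test.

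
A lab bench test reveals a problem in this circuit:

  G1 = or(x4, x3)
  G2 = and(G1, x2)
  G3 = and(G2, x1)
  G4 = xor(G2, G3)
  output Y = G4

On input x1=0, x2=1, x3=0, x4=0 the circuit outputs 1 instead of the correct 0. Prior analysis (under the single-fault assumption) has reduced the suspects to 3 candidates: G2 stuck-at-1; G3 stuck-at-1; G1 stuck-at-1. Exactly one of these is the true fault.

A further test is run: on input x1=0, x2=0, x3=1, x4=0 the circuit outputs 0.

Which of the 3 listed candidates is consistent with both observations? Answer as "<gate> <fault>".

Evaluate each candidate on input x1=0, x2=0, x3=1, x4=0:
  G2 stuck-at-1: G1=1, G2=1 [stuck-at-1], G3=0, G4=1 → 1 — eliminated
  G3 stuck-at-1: G1=1, G2=0, G3=1 [stuck-at-1], G4=1 → 1 — eliminated
  G1 stuck-at-1: G1=1 [stuck-at-1], G2=0, G3=0, G4=0 → 0 — matches
Only G1 stuck-at-1 reproduces the observed 0.

G1 stuck-at-1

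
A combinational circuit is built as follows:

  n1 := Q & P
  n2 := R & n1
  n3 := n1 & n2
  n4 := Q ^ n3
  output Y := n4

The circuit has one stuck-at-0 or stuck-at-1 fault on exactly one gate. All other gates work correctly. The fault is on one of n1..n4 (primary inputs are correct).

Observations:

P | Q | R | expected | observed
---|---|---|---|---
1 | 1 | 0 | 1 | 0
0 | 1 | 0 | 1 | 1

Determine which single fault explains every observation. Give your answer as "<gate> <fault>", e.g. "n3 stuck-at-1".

Fault-free values for test 1 (P=1, Q=1, R=0): n1=1, n2=0, n3=0, n4=1, giving Y=1. Observed 0.
Test 1: faults giving observed 0 are {n2 stuck-at-1, n3 stuck-at-1, n4 stuck-at-0}.
Test 2 (P=0, Q=1, R=0): fault-free n1=0, n2=0, n3=0, n4=1 → 1; observed 1. Eliminates n3 stuck-at-1, n4 stuck-at-0.
Only n2 stuck-at-1 is consistent with every test.

n2 stuck-at-1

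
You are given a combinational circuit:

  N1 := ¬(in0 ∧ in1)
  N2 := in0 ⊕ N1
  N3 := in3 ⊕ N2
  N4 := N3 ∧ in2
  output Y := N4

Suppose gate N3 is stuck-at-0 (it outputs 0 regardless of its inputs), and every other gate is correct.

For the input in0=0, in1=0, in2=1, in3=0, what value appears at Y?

Propagate with N3 forced: N1=1, N2=1, N3=0 [stuck-at-0], N4=0.
So Y = 0. (Without the fault it would be 1.)

0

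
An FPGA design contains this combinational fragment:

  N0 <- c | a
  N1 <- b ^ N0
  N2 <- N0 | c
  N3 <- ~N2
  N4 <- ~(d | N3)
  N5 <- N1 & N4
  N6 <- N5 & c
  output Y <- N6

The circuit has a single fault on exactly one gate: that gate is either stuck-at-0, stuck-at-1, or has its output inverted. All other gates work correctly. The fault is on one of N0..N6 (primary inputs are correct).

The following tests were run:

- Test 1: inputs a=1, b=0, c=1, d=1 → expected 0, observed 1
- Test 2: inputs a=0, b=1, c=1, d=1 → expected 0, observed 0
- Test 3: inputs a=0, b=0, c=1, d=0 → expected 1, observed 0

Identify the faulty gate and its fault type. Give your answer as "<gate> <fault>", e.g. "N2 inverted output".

N4 inverted output

Fault-free values for test 1 (a=1, b=0, c=1, d=1): N0=1, N1=1, N2=1, N3=0, N4=0, N5=0, N6=0, giving Y=0. Observed 1.
Test 1: faults giving observed 1 are {N4 stuck-at-1, N4 inverted output, N5 stuck-at-1, N5 inverted output, N6 stuck-at-1, N6 inverted output}.
Test 2 (a=0, b=1, c=1, d=1): fault-free N0=1, N1=0, N2=1, N3=0, N4=0, N5=0, N6=0 → 0; observed 0. Eliminates N5 stuck-at-1, N5 inverted output, N6 stuck-at-1, N6 inverted output.
Test 3 (a=0, b=0, c=1, d=0): fault-free N0=1, N1=1, N2=1, N3=0, N4=1, N5=1, N6=1 → 1; observed 0. Eliminates N4 stuck-at-1.
Only N4 inverted output is consistent with every test.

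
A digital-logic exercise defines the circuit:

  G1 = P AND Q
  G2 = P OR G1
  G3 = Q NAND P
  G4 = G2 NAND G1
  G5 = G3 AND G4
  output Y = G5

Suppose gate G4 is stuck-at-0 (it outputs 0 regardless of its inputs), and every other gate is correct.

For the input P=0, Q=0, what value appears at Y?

0

Propagate with G4 forced: G1=0, G2=0, G3=1, G4=0 [stuck-at-0], G5=0.
So Y = 0. (Without the fault it would be 1.)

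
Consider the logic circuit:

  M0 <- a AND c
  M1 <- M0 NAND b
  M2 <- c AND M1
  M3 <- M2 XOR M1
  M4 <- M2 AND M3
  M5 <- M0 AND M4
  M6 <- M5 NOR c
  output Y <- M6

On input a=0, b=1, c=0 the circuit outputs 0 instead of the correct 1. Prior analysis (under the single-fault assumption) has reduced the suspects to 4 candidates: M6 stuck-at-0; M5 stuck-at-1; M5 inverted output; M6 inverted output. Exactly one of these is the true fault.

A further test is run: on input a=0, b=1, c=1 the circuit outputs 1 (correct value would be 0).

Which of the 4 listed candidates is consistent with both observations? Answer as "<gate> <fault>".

M6 inverted output

Evaluate each candidate on input a=0, b=1, c=1:
  M6 stuck-at-0: M0=0, M1=1, M2=1, M3=0, M4=0, M5=0, M6=0 [stuck-at-0] → 0 — eliminated
  M5 stuck-at-1: M0=0, M1=1, M2=1, M3=0, M4=0, M5=1 [stuck-at-1], M6=0 → 0 — eliminated
  M5 inverted output: M0=0, M1=1, M2=1, M3=0, M4=0, M5=1 [inverted output], M6=0 → 0 — eliminated
  M6 inverted output: M0=0, M1=1, M2=1, M3=0, M4=0, M5=0, M6=1 [inverted output] → 1 — matches
Only M6 inverted output reproduces the observed 1.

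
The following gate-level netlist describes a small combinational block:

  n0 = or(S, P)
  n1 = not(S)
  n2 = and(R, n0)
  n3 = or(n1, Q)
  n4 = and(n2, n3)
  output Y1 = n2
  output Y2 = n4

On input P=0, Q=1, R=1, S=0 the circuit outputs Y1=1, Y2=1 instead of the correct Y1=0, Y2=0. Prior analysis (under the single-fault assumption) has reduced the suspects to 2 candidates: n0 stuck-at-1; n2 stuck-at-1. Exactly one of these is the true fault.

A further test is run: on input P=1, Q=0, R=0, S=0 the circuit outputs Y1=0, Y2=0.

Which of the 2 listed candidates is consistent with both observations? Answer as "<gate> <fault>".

Evaluate each candidate on input P=1, Q=0, R=0, S=0:
  n0 stuck-at-1: n0=1 [stuck-at-1], n1=1, n2=0, n3=1, n4=0 → Y1=0, Y2=0 — matches
  n2 stuck-at-1: n0=1, n1=1, n2=1 [stuck-at-1], n3=1, n4=1 → Y1=1, Y2=1 — eliminated
Only n0 stuck-at-1 reproduces the observed Y1=0, Y2=0.

n0 stuck-at-1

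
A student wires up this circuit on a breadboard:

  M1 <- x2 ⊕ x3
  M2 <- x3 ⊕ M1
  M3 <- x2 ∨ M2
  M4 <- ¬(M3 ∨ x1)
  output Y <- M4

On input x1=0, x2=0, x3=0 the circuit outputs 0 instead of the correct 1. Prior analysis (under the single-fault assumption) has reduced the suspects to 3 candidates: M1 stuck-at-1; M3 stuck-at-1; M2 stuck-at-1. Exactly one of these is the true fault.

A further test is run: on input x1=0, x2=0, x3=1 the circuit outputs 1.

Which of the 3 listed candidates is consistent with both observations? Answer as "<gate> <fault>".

M1 stuck-at-1

Evaluate each candidate on input x1=0, x2=0, x3=1:
  M1 stuck-at-1: M1=1 [stuck-at-1], M2=0, M3=0, M4=1 → 1 — matches
  M3 stuck-at-1: M1=1, M2=0, M3=1 [stuck-at-1], M4=0 → 0 — eliminated
  M2 stuck-at-1: M1=1, M2=1 [stuck-at-1], M3=1, M4=0 → 0 — eliminated
Only M1 stuck-at-1 reproduces the observed 1.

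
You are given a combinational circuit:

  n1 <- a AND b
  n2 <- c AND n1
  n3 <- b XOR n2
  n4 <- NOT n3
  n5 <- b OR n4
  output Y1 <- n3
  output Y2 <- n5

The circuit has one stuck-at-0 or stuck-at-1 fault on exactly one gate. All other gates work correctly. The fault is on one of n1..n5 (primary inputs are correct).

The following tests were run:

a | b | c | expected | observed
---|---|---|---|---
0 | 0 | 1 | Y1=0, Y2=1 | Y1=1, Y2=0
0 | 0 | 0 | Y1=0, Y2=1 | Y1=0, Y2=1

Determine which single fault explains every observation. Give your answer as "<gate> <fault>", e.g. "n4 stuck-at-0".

n1 stuck-at-1

Fault-free values for test 1 (a=0, b=0, c=1): n1=0, n2=0, n3=0, n4=1, n5=1, giving Y1=0, Y2=1. Observed Y1=1, Y2=0.
Test 1: faults giving observed Y1=1, Y2=0 are {n1 stuck-at-1, n2 stuck-at-1, n3 stuck-at-1}.
Test 2 (a=0, b=0, c=0): fault-free n1=0, n2=0, n3=0, n4=1, n5=1 → Y1=0, Y2=1; observed Y1=0, Y2=1. Eliminates n2 stuck-at-1, n3 stuck-at-1.
Only n1 stuck-at-1 is consistent with every test.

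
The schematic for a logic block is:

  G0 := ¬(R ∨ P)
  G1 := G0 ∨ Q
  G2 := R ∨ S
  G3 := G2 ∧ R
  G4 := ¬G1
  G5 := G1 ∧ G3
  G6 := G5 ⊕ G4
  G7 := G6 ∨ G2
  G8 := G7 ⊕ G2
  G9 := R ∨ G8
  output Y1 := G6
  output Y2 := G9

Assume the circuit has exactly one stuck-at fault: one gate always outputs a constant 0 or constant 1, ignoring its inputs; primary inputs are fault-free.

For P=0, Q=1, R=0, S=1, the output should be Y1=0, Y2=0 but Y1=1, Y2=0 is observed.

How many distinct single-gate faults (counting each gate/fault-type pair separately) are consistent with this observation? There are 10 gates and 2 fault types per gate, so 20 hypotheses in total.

5

Fault-free: G0=1, G1=1, G2=1, G3=0, G4=0, G5=0, G6=0, G7=1, G8=0, G9=0 → Y1=0, Y2=0. Observed Y1=1, Y2=0.
  G0: none of the 2 fault types match ✗
  G1: stuck-at-0 ✓; others ✗
  G2: none of the 2 fault types match ✗
  G3: stuck-at-1 ✓; others ✗
  G4: stuck-at-1 ✓; others ✗
  G5: stuck-at-1 ✓; others ✗
  G6: stuck-at-1 ✓; others ✗
  G7: none of the 2 fault types match ✗
  G8: none of the 2 fault types match ✗
  G9: none of the 2 fault types match ✗
Consistent faults: {G1 stuck-at-0, G3 stuck-at-1, G4 stuck-at-1, G5 stuck-at-1, G6 stuck-at-1} — 5 in all.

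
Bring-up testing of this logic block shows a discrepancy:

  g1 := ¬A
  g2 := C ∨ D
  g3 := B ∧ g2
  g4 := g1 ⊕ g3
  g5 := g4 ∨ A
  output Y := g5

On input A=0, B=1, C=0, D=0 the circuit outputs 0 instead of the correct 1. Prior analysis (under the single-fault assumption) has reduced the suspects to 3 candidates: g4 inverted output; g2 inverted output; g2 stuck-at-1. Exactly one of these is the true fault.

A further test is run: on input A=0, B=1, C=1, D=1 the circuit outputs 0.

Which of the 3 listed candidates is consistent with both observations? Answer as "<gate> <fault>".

Evaluate each candidate on input A=0, B=1, C=1, D=1:
  g4 inverted output: g1=1, g2=1, g3=1, g4=1 [inverted output], g5=1 → 1 — eliminated
  g2 inverted output: g1=1, g2=0 [inverted output], g3=0, g4=1, g5=1 → 1 — eliminated
  g2 stuck-at-1: g1=1, g2=1 [stuck-at-1], g3=1, g4=0, g5=0 → 0 — matches
Only g2 stuck-at-1 reproduces the observed 0.

g2 stuck-at-1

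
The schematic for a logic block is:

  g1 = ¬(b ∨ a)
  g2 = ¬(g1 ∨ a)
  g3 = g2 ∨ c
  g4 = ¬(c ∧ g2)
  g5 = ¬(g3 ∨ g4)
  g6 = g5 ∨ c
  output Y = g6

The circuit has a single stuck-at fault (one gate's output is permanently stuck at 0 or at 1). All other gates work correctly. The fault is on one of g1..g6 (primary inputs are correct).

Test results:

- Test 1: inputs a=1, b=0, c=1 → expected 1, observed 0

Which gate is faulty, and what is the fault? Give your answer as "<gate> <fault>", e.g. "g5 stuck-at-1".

Fault-free values for test 1 (a=1, b=0, c=1): g1=0, g2=0, g3=1, g4=1, g5=0, g6=1, giving Y=1. Observed 0.
Test 1: faults giving observed 0 are {g6 stuck-at-0}.
Only g6 stuck-at-0 is consistent with every test.

g6 stuck-at-0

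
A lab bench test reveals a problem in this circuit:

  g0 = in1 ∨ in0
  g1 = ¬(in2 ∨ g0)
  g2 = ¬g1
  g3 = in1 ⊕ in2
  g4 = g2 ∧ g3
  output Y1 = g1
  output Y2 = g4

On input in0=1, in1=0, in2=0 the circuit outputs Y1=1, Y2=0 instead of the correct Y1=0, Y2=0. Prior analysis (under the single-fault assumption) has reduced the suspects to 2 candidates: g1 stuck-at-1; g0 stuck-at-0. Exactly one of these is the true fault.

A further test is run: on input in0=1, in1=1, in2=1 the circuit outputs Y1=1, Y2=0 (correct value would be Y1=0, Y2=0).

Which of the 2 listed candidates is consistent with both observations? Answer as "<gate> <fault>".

g1 stuck-at-1

Evaluate each candidate on input in0=1, in1=1, in2=1:
  g1 stuck-at-1: g0=1, g1=1 [stuck-at-1], g2=0, g3=0, g4=0 → Y1=1, Y2=0 — matches
  g0 stuck-at-0: g0=0 [stuck-at-0], g1=0, g2=1, g3=0, g4=0 → Y1=0, Y2=0 — eliminated
Only g1 stuck-at-1 reproduces the observed Y1=1, Y2=0.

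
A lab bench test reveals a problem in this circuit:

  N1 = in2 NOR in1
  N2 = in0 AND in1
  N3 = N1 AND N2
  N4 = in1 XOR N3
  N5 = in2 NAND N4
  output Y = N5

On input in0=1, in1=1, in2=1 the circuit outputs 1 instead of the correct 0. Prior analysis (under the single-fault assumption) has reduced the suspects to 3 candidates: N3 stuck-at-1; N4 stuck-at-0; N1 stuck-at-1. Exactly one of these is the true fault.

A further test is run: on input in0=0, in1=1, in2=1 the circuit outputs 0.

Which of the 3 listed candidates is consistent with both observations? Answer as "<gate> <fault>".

Evaluate each candidate on input in0=0, in1=1, in2=1:
  N3 stuck-at-1: N1=0, N2=0, N3=1 [stuck-at-1], N4=0, N5=1 → 1 — eliminated
  N4 stuck-at-0: N1=0, N2=0, N3=0, N4=0 [stuck-at-0], N5=1 → 1 — eliminated
  N1 stuck-at-1: N1=1 [stuck-at-1], N2=0, N3=0, N4=1, N5=0 → 0 — matches
Only N1 stuck-at-1 reproduces the observed 0.

N1 stuck-at-1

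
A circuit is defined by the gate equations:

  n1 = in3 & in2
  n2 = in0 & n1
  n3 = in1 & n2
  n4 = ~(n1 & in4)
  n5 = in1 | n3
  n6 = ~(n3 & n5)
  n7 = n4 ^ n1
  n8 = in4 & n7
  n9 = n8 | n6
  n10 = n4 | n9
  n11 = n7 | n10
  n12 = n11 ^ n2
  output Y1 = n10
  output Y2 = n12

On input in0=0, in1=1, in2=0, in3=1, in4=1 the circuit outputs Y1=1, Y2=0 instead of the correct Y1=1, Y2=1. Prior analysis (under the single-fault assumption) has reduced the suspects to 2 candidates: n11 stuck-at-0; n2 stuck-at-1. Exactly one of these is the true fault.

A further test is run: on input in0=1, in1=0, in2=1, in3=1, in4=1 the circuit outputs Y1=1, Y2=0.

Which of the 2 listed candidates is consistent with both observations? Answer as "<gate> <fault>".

n2 stuck-at-1

Evaluate each candidate on input in0=1, in1=0, in2=1, in3=1, in4=1:
  n11 stuck-at-0: n1=1, n2=1, n3=0, n4=0, n5=0, n6=1, n7=1, n8=1, n9=1, n10=1, n11=0 [stuck-at-0], n12=1 → Y1=1, Y2=1 — eliminated
  n2 stuck-at-1: n1=1, n2=1 [stuck-at-1], n3=0, n4=0, n5=0, n6=1, n7=1, n8=1, n9=1, n10=1, n11=1, n12=0 → Y1=1, Y2=0 — matches
Only n2 stuck-at-1 reproduces the observed Y1=1, Y2=0.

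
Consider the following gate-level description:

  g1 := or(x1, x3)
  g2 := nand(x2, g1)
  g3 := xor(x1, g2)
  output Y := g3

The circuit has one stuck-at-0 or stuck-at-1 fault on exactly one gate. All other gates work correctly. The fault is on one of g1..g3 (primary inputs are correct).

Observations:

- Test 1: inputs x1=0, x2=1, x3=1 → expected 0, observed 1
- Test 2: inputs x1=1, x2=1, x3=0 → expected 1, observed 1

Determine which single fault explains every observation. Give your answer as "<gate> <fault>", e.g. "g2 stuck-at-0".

g3 stuck-at-1

Fault-free values for test 1 (x1=0, x2=1, x3=1): g1=1, g2=0, g3=0, giving Y=0. Observed 1.
Test 1: faults giving observed 1 are {g1 stuck-at-0, g2 stuck-at-1, g3 stuck-at-1}.
Test 2 (x1=1, x2=1, x3=0): fault-free g1=1, g2=0, g3=1 → 1; observed 1. Eliminates g1 stuck-at-0, g2 stuck-at-1.
Only g3 stuck-at-1 is consistent with every test.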